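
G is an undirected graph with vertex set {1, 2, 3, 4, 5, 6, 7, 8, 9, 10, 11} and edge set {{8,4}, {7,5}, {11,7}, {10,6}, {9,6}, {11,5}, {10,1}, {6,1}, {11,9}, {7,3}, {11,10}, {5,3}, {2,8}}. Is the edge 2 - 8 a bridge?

Removing 2 - 8 leaves no path between 2 and 8: the component count goes from 2 to 3. So it is a bridge.

Yes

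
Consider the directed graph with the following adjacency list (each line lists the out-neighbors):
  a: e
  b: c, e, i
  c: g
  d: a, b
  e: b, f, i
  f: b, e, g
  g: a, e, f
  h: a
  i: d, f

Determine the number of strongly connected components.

2

{a, b, c, d, e, f, g, i} are all mutually reachable — one SCC of size 8.
{h} is an SCC by itself.
That gives 2 strongly connected components.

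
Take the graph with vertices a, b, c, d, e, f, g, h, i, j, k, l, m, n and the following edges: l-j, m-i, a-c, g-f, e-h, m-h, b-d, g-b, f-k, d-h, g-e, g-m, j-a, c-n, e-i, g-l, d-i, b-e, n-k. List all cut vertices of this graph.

Removing g increases the component count from 1 to 2, so g is a cut vertex.
By contrast removing h leaves 1 component; it is not a cut vertex. No other vertex is a cut vertex either.

g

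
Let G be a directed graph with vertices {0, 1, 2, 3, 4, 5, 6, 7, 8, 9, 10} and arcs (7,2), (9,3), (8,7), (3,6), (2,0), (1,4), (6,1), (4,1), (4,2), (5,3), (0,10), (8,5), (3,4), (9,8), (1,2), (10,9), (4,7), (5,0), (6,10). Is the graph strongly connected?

Yes

From 5 we can reach every vertex (0, 1, 2, 3, 4, 5, 6, 7, 8, 9, 10), and every vertex can reach 5 (0, 1, 2, 3, 4, 5, 6, 7, 8, 9, 10). So the whole graph is one strongly connected component.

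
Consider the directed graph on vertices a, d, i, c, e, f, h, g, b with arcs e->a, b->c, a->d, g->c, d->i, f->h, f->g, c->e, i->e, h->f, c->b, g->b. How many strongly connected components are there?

{a, d, e, i} are all mutually reachable — one SCC of size 4.
{f, h} are all mutually reachable — one SCC of size 2.
{b, c} are all mutually reachable — one SCC of size 2.
{g} is an SCC by itself.
That gives 4 strongly connected components.

4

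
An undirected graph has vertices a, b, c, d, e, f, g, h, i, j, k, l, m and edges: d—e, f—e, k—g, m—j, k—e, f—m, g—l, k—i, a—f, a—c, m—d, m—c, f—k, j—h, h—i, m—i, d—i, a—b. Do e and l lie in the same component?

From e we can reach a, b, c, d, e, f, g, h, i, j, k, l, m, which includes l.

Yes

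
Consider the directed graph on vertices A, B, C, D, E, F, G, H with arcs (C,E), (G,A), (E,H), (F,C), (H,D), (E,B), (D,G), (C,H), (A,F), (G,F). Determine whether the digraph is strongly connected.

No

There is no directed path from B to A, so the graph is not strongly connected.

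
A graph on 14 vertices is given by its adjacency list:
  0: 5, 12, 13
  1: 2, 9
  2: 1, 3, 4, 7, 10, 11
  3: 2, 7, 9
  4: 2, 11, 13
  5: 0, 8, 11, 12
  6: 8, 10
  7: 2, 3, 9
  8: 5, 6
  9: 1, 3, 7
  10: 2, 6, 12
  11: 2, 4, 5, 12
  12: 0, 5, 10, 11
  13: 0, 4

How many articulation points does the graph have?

1

Removing 2 increases the component count from 1 to 2, so 2 is a cut vertex.
By contrast removing 13 leaves 1 component; it is not a cut vertex. No other vertex is a cut vertex either.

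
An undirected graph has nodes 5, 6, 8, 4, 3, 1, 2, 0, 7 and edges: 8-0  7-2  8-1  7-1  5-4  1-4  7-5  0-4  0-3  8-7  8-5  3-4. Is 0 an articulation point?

No

Deleting 0 leaves 2 components (was 2), so 0 is not a cut vertex.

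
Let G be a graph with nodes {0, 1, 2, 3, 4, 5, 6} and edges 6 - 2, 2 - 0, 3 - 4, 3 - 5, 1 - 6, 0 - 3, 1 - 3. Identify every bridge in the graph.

The edges on the cycle 1-6-2-0-3-1 are not bridges since each lies on that cycle.
But removing 3 - 4 disconnects 3 from 4; removing 3 - 5 disconnects 3 from 5 — these are bridges.

3-4, 3-5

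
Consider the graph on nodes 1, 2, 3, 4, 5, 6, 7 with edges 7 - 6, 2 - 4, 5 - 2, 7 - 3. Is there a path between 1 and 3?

No

The component containing 1 is {1}, and 3 is not in it.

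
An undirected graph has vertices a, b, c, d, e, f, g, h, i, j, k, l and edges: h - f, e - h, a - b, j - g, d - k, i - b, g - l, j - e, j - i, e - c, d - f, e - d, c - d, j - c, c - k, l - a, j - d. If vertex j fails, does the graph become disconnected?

Yes

Deleting j raises the number of components from 1 to 2, so j is a cut vertex.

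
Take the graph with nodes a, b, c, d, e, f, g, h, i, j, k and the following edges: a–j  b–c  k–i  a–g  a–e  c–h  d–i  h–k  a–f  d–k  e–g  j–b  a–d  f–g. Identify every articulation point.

Removing a increases the component count from 1 to 2, so a is a cut vertex.
By contrast removing b leaves 1 component; it is not a cut vertex. No other vertex is a cut vertex either.

a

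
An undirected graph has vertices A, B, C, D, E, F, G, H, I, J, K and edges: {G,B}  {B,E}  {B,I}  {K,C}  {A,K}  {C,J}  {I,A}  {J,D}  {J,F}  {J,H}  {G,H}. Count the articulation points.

2

Removing B increases the component count from 1 to 2, so B is a cut vertex.
Removing J increases the component count from 1 to 3, so J is a cut vertex.
By contrast removing E leaves 1 component; it is not a cut vertex. No other vertex is a cut vertex either.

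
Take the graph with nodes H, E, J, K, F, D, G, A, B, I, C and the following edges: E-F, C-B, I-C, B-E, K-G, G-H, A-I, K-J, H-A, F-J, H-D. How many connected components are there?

Starting from A we can reach A, B, C, D, E, F, G, H, I, J, K. That is one component of size 11.
Total: 1 component.

1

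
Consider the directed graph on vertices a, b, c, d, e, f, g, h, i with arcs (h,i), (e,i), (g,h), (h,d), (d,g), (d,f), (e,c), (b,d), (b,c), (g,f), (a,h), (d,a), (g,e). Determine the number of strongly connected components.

{a, d, g, h} are all mutually reachable — one SCC of size 4.
{b} is an SCC by itself.
{f} is an SCC by itself.
{i} is an SCC by itself.
{c} is an SCC by itself.
(and 1 more singleton SCC)
That gives 6 strongly connected components.

6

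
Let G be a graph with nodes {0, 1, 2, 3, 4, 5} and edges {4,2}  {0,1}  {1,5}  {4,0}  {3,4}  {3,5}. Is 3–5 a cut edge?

No

After removing 3–5, the path 3-4-0-1-5 still connects them, so the edge is not a bridge.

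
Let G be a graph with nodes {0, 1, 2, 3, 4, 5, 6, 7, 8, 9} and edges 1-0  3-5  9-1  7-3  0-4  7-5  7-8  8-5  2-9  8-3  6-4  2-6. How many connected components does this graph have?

2

Starting from 3 we can reach 3, 5, 7, 8. That is one component of size 4.
Starting from 0 we can reach 0, 1, 2, 4, 6, 9. That is one component of size 6.
Total: 2 components.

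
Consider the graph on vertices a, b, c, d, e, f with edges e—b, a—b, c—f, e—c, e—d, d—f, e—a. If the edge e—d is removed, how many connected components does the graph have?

1

e and d are still connected via e-c-f-d, so the component count stays at 1.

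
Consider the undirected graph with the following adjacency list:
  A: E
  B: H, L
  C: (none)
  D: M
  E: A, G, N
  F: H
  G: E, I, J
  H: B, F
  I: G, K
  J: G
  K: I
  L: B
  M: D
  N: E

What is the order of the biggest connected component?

7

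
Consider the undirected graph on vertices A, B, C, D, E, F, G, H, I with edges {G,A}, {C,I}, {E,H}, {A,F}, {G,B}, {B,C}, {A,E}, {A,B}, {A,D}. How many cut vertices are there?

Removing A increases the component count from 1 to 4, so A is a cut vertex.
Removing B increases the component count from 1 to 2, so B is a cut vertex.
Removing C increases the component count from 1 to 2, so C is a cut vertex.
Likewise E is a cut vertex.
By contrast removing D leaves 1 component; it is not a cut vertex. No other vertex is a cut vertex either.

4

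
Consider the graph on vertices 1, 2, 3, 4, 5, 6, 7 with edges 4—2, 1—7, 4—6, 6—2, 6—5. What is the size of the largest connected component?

3 is isolated — a component by itself.
Starting from 1 we can reach 1, 7. That is one component of size 2.
Starting from 2 we can reach 2, 4, 5, 6. That is one component of size 4.
The largest has 4 vertices.

4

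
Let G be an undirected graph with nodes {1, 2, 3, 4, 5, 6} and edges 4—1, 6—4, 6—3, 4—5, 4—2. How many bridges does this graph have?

removing 6—3 disconnects 6 from 3; removing 4—6 disconnects 4 from 6; removing 4—5 disconnects 4 from 5; removing 4—1 disconnects 4 from 1 — these are bridges.
In total 5 edges are bridges.

5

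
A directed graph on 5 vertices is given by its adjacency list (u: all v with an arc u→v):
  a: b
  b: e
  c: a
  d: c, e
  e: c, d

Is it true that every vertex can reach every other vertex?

Yes

From e we can reach every vertex (a, b, c, d, e), and every vertex can reach e (a, b, c, d, e). So the whole graph is one strongly connected component.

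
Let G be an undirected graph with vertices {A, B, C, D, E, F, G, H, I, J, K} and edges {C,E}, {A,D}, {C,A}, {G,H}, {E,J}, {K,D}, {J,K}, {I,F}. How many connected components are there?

4

B is isolated — a component by itself.
Starting from G we can reach G, H. That is one component of size 2.
Starting from F we can reach F, I. That is one component of size 2.
Starting from A we can reach A, C, D, E, J, K. That is one component of size 6.
Total: 4 components.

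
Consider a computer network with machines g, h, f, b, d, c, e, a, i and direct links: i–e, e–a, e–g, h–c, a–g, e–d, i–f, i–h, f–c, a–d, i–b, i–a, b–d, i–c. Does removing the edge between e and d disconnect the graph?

After removing e–d, the path e-a-d still connects them, so the edge is not a bridge.

No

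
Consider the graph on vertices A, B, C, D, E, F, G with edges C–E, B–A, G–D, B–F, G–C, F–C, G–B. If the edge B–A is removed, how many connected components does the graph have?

Before removal there is 1 component.
B–A is a bridge — removing it separates B's side from A's side.
After removal: 2 components.

2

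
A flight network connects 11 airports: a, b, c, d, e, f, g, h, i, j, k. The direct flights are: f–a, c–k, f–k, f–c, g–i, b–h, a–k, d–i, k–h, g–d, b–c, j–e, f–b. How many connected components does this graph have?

3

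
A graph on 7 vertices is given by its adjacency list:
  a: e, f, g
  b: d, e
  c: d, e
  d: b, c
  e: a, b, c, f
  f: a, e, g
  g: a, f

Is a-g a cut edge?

No

After removing a-g, the path a-f-g still connects them, so the edge is not a bridge.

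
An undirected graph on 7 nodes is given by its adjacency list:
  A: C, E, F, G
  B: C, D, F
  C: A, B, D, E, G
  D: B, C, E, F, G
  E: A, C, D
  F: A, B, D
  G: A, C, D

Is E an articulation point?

Deleting E leaves 1 component (was 1) (its neighbors A, C, D remain connected to each other), so E is not a cut vertex.

No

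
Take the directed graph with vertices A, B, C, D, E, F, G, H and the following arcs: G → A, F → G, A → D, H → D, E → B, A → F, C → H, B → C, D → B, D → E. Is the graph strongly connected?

There is no directed path from E to A, so the graph is not strongly connected.

No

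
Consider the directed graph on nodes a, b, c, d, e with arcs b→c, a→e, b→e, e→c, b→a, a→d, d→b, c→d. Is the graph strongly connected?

Yes

From d we can reach every vertex (a, b, c, d, e), and every vertex can reach d (a, b, c, d, e). So the whole graph is one strongly connected component.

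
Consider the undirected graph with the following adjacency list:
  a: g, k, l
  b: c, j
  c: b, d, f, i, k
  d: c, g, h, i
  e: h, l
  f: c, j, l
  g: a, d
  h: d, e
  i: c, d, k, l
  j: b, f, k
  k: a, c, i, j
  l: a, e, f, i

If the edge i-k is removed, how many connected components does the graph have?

1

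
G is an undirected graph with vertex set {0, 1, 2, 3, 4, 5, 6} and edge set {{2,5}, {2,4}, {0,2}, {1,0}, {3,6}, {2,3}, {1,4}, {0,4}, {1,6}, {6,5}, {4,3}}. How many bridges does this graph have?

0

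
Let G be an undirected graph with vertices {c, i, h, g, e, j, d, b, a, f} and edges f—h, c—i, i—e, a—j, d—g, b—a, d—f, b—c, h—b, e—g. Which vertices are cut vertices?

a, b

Removing a increases the component count from 1 to 2, so a is a cut vertex.
Removing b increases the component count from 1 to 2, so b is a cut vertex.
By contrast removing i leaves 1 component; it is not a cut vertex. No other vertex is a cut vertex either.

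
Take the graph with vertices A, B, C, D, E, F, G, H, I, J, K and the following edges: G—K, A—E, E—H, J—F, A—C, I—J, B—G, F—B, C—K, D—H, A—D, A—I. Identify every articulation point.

Removing A increases the component count from 1 to 2, so A is a cut vertex.
By contrast removing D leaves 1 component; it is not a cut vertex. No other vertex is a cut vertex either.

A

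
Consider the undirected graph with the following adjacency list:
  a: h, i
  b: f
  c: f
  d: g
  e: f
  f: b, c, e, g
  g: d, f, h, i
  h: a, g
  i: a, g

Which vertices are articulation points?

Removing f increases the component count from 1 to 4, so f is a cut vertex.
Removing g increases the component count from 1 to 3, so g is a cut vertex.
By contrast removing i leaves 1 component; it is not a cut vertex. No other vertex is a cut vertex either.

f, g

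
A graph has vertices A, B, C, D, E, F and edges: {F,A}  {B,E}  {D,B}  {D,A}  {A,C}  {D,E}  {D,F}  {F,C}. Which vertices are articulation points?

D

Removing D increases the component count from 1 to 2, so D is a cut vertex.
By contrast removing B leaves 1 component; it is not a cut vertex. No other vertex is a cut vertex either.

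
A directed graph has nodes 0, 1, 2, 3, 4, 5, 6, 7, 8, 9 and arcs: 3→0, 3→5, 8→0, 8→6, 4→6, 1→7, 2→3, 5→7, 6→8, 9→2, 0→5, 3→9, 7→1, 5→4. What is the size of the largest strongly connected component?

5

{0, 4, 5, 6, 8} are all mutually reachable — one SCC of size 5.
{2, 3, 9} are all mutually reachable — one SCC of size 3.
{1, 7} are all mutually reachable — one SCC of size 2.
The largest has 5 vertices.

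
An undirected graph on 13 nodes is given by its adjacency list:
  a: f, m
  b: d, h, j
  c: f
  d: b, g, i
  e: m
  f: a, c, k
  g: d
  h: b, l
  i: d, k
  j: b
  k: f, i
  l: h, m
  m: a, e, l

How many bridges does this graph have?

4

The edges on the cycle l-m-a-f-k-i-d-b-h-l are not bridges since each lies on that cycle.
But removing f-c disconnects f from c; removing m-e disconnects m from e; removing g-d disconnects g from d; removing j-b disconnects j from b — these are bridges.
That makes 4 bridges.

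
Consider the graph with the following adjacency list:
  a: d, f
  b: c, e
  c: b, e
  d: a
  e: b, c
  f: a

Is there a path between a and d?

Yes

From a we can reach a, d, f, which includes d.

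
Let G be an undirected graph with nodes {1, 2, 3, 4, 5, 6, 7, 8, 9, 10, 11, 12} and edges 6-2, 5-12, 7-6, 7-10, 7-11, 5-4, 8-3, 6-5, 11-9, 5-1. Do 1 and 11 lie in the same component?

Yes

From 1 we can reach 1, 2, 4, 5, 6, 7, 9, 10, 11, 12, which includes 11.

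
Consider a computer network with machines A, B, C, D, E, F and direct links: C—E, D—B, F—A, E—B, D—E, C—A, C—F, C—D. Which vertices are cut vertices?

C

Removing C increases the component count from 1 to 2, so C is a cut vertex.
By contrast removing E leaves 1 component; it is not a cut vertex. No other vertex is a cut vertex either.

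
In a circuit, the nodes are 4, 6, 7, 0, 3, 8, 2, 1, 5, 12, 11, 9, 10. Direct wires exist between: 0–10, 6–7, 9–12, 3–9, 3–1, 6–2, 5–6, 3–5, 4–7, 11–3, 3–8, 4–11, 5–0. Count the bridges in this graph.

The edges on the cycle 4-11-3-5-6-7-4 are not bridges since each lies on that cycle.
But removing 3–8 disconnects 3 from 8; removing 0–5 disconnects 0 from 5; removing 3–9 disconnects 3 from 9; removing 2–6 disconnects 2 from 6 — these are bridges.
In total 7 edges are bridges.

7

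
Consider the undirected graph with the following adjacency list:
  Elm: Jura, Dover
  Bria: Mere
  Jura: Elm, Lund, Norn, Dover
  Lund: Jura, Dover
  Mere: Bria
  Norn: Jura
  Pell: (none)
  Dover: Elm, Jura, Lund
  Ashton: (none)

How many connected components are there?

4

Ashton is isolated — a component by itself.
Pell is isolated — a component by itself.
Starting from Bria we can reach Bria, Mere. That is one component of size 2.
Starting from Elm we can reach Elm, Jura, Lund, Norn, Dover. That is one component of size 5.
Total: 4 components.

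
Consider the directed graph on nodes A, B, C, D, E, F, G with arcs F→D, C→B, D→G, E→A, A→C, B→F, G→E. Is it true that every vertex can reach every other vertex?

Yes

From E we can reach every vertex (A, B, C, D, E, F, G), and every vertex can reach E (A, B, C, D, E, F, G). So the whole graph is one strongly connected component.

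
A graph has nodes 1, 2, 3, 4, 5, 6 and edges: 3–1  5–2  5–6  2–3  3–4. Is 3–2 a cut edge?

Removing 3–2 leaves no path between 3 and 2: the component count goes from 1 to 2. So it is a bridge.

Yes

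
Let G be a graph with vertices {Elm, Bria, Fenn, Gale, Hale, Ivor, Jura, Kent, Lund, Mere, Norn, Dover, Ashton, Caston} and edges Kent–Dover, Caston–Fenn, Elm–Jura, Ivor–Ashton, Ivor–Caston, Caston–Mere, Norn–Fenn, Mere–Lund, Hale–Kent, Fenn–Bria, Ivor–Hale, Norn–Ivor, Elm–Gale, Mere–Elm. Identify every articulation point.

Removing Elm increases the component count from 1 to 3, so Elm is a cut vertex.
Removing Fenn increases the component count from 1 to 2, so Fenn is a cut vertex.
Removing Hale increases the component count from 1 to 2, so Hale is a cut vertex.
Likewise Ivor, Kent, Mere, Caston are cut vertices.
By contrast removing Dover leaves 1 component; it is not a cut vertex. No other vertex is a cut vertex either.

Elm, Fenn, Hale, Ivor, Kent, Mere, Caston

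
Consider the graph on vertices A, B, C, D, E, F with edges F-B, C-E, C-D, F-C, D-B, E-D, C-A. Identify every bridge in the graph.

The edges on the cycle F-C-E-D-B-F are not bridges since each lies on that cycle.
But removing A-C disconnects A from C — this is a bridge.

A-C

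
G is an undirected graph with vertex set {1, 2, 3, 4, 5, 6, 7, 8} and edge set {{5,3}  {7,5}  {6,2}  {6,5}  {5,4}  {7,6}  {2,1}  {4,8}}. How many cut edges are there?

5

The edges on the cycle 7-6-5-7 are not bridges since each lies on that cycle.
But removing 2 - 1 disconnects 2 from 1; removing 5 - 4 disconnects 5 from 4; removing 5 - 3 disconnects 5 from 3; removing 4 - 8 disconnects 4 from 8 — these are bridges.
In total 5 edges are bridges.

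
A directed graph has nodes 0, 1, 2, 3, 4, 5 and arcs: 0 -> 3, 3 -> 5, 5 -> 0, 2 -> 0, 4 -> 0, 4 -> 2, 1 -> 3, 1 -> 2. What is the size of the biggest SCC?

{0, 3, 5} are all mutually reachable — one SCC of size 3.
{2} is an SCC by itself.
{4} is an SCC by itself.
{1} is an SCC by itself.
The largest has 3 vertices.

3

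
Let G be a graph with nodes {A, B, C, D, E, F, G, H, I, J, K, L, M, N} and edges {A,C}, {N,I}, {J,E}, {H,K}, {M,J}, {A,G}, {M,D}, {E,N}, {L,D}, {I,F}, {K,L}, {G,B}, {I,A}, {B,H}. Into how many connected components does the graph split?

1

Starting from A we can reach A, B, C, D, E, F, G, H, I, J, K, L, M, N. That is one component of size 14.
Total: 1 component.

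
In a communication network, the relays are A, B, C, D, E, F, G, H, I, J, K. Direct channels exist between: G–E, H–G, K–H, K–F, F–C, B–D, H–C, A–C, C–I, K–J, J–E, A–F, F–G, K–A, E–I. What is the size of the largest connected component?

9

Starting from B we can reach B, D. That is one component of size 2.
Starting from A we can reach A, C, E, F, G, H, I, J, K. That is one component of size 9.
The largest has 9 vertices.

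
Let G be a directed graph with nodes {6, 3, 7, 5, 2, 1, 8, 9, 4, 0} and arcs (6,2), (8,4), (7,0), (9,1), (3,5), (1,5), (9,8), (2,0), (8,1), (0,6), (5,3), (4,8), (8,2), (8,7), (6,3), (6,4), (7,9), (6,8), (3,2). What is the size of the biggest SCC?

{0, 1, 2, 3, 4, 5, 6, 7, 8, 9} are all mutually reachable — one SCC of size 10.
The largest has 10 vertices.

10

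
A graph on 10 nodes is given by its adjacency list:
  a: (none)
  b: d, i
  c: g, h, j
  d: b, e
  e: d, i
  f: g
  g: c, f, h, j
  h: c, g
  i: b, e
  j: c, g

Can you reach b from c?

No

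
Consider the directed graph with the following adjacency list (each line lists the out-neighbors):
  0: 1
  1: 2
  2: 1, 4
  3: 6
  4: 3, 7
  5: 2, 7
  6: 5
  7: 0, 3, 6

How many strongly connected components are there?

1

{0, 1, 2, 3, 4, 5, 6, 7} are all mutually reachable — one SCC of size 8.
That gives 1 strongly connected component.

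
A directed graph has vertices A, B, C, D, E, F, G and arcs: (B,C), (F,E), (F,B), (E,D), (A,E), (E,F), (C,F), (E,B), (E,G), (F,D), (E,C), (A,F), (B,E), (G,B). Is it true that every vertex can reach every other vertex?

No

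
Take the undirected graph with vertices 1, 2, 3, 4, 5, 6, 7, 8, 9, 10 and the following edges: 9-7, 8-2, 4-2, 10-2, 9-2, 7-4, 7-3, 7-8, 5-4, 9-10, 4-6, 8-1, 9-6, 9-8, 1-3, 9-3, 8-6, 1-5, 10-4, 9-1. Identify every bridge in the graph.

The edges on the cycle 7-8-1-5-4-7 are not bridges since each lies on that cycle.
Every edge lies on some cycle, so there are no bridges.

none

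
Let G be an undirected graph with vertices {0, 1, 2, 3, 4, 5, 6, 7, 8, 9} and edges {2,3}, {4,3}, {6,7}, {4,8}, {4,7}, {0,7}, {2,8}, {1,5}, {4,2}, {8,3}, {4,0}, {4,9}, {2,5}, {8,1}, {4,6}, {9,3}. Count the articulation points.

Removing 4 increases the component count from 1 to 2, so 4 is a cut vertex.
By contrast removing 1 leaves 1 component; it is not a cut vertex. No other vertex is a cut vertex either.

1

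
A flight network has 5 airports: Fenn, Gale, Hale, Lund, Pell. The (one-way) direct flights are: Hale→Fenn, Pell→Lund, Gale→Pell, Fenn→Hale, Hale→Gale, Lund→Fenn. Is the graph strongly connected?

From Lund we can reach every vertex (Fenn, Gale, Hale, Lund, Pell), and every vertex can reach Lund (Fenn, Gale, Hale, Lund, Pell). So the whole graph is one strongly connected component.

Yes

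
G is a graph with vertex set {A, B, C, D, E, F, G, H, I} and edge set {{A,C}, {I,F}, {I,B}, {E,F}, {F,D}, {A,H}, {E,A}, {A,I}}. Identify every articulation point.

A, F, I

Removing A increases the component count from 2 to 4, so A is a cut vertex.
Removing F increases the component count from 2 to 3, so F is a cut vertex.
Removing I increases the component count from 2 to 3, so I is a cut vertex.
By contrast removing B leaves 2 components; it is not a cut vertex. No other vertex is a cut vertex either.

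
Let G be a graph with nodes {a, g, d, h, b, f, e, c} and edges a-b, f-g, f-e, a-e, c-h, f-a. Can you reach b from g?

From g we can reach a, b, e, f, g, which includes b.

Yes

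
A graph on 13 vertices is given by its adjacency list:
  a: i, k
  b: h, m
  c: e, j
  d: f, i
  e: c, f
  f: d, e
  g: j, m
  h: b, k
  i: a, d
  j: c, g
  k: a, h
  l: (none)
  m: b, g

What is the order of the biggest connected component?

12

l is isolated — a component by itself.
Starting from a we can reach a, b, c, d, e, f, g, h, i, j, k, m. That is one component of size 12.
The largest has 12 vertices.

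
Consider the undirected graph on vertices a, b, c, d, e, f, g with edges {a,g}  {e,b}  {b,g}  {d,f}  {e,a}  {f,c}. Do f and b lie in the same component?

The component containing f is {c, d, f}, and b is not in it.

No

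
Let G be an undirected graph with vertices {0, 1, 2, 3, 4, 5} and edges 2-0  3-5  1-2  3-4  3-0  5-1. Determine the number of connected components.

Starting from 0 we can reach 0, 1, 2, 3, 4, 5. That is one component of size 6.
Total: 1 component.

1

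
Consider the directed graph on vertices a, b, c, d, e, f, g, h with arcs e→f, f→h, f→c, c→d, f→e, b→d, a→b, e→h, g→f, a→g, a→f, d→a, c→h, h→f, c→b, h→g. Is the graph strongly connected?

From e we can reach every vertex (a, b, c, d, e, f, g, h), and every vertex can reach e (a, b, c, d, e, f, g, h). So the whole graph is one strongly connected component.

Yes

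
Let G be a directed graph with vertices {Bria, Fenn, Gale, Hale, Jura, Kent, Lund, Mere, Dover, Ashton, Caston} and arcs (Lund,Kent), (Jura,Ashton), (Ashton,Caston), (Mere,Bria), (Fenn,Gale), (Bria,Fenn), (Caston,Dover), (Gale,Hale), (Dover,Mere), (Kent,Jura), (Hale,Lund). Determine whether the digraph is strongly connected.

Yes

From Jura we can reach every vertex (Bria, Fenn, Gale, Hale, Jura, Kent, Lund, Mere, Dover, Ashton, Caston), and every vertex can reach Jura (Bria, Fenn, Gale, Hale, Jura, Kent, Lund, Mere, Dover, Ashton, Caston). So the whole graph is one strongly connected component.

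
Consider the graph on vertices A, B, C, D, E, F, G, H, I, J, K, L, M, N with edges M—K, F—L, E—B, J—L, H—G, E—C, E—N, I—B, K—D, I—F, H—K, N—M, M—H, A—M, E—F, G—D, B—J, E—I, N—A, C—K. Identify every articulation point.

E

Removing E increases the component count from 1 to 2, so E is a cut vertex.
By contrast removing N leaves 1 component; it is not a cut vertex. No other vertex is a cut vertex either.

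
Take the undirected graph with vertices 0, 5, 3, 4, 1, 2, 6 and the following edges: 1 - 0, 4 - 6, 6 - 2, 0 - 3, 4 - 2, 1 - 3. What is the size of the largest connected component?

5 is isolated — a component by itself.
Starting from 2 we can reach 2, 4, 6. That is one component of size 3.
Starting from 0 we can reach 0, 1, 3. That is one component of size 3.
The largest has 3 vertices.

3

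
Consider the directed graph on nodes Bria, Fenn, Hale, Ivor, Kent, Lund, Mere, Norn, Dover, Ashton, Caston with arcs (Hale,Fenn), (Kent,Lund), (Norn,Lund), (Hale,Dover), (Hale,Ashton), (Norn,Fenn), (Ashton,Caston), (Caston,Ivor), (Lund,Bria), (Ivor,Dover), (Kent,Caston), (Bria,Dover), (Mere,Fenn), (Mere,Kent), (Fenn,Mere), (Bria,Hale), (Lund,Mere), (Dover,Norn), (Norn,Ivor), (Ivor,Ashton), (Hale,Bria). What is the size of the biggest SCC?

11

{Bria, Fenn, Hale, Ivor, Kent, Lund, Mere, Norn, Dover, Ashton, Caston} are all mutually reachable — one SCC of size 11.
The largest has 11 vertices.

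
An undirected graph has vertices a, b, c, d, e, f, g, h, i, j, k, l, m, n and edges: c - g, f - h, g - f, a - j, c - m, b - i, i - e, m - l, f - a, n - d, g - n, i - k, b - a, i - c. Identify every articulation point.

a, c, f, g, i, m, n

Removing a increases the component count from 1 to 2, so a is a cut vertex.
Removing c increases the component count from 1 to 2, so c is a cut vertex.
Removing f increases the component count from 1 to 2, so f is a cut vertex.
Likewise g, i, m, n are cut vertices.
By contrast removing d leaves 1 component; it is not a cut vertex. No other vertex is a cut vertex either.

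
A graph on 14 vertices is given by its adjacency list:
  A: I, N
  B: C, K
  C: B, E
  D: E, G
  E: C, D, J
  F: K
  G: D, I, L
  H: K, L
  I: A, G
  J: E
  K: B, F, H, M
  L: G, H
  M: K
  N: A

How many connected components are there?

Starting from A we can reach A, B, C, D, E, F, G, H, I, J, K, L, M, N. That is one component of size 14.
Total: 1 component.

1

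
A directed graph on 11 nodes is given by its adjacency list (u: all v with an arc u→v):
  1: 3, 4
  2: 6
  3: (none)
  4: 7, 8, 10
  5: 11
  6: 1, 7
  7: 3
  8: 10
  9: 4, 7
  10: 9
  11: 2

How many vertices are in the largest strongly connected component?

4

{4, 8, 9, 10} are all mutually reachable — one SCC of size 4.
{5} is an SCC by itself.
{1} is an SCC by itself.
{3} is an SCC by itself.
{11} is an SCC by itself.
(and 3 more singleton SCCs)
The largest has 4 vertices.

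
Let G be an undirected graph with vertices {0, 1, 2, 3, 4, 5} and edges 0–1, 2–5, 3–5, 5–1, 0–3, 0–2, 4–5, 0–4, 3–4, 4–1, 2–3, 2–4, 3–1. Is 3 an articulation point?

No

Deleting 3 leaves 1 component (was 1) (its neighbors 0, 1, 2, 4, 5 remain connected to each other), so 3 is not a cut vertex.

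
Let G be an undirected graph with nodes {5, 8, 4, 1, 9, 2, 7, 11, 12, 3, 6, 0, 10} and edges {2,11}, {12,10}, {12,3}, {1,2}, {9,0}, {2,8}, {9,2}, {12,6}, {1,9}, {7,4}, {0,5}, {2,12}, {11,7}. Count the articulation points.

6

Removing 0 increases the component count from 1 to 2, so 0 is a cut vertex.
Removing 2 increases the component count from 1 to 4, so 2 is a cut vertex.
Removing 7 increases the component count from 1 to 2, so 7 is a cut vertex.
Likewise 9, 11, 12 are cut vertices.
By contrast removing 3 leaves 1 component; it is not a cut vertex. No other vertex is a cut vertex either.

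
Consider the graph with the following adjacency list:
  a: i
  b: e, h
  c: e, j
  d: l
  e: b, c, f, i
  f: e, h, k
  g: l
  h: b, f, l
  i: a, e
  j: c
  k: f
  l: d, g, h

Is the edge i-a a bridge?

Yes

Removing i-a leaves no path between i and a: the component count goes from 1 to 2. So it is a bridge.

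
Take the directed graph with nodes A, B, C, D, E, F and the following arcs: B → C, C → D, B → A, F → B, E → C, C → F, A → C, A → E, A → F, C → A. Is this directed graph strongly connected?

No

There is no directed path from D to B, so the graph is not strongly connected.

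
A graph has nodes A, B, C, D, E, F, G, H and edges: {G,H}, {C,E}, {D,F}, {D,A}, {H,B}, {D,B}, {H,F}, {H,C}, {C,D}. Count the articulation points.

3

Removing C increases the component count from 1 to 2, so C is a cut vertex.
Removing D increases the component count from 1 to 2, so D is a cut vertex.
Removing H increases the component count from 1 to 2, so H is a cut vertex.
By contrast removing G leaves 1 component; it is not a cut vertex. No other vertex is a cut vertex either.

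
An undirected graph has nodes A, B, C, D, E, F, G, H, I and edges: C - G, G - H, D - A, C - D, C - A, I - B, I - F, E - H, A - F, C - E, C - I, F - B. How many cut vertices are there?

1

Removing C increases the component count from 1 to 2, so C is a cut vertex.
By contrast removing B leaves 1 component; it is not a cut vertex. No other vertex is a cut vertex either.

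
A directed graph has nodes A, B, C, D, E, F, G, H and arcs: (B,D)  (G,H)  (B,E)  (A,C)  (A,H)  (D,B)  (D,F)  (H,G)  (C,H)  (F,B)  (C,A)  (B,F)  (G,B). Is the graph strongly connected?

No

There is no directed path from B to H, so the graph is not strongly connected.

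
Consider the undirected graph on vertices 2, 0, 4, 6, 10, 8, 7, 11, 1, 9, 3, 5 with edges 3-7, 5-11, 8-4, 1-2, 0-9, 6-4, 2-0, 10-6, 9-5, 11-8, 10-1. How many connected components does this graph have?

2

Starting from 3 we can reach 3, 7. That is one component of size 2.
Starting from 0 we can reach 0, 1, 2, 4, 5, 6, 8, 9, 10, 11. That is one component of size 10.
Total: 2 components.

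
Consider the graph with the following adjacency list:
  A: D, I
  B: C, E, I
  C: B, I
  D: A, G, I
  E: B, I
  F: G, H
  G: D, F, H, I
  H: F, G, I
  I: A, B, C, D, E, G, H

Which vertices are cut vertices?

Removing I increases the component count from 1 to 2, so I is a cut vertex.
By contrast removing C leaves 1 component; it is not a cut vertex. No other vertex is a cut vertex either.

I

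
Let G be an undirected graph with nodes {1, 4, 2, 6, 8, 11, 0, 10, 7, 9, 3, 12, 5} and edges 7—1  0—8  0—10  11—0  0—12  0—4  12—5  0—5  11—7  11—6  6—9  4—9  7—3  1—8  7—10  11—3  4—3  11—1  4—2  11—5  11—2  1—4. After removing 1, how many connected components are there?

1

With 1 gone, the remaining components are: {0, 2, 3, 4, 5, 6, 7, 8, 9, 10, 11, 12}.
That is 1 component.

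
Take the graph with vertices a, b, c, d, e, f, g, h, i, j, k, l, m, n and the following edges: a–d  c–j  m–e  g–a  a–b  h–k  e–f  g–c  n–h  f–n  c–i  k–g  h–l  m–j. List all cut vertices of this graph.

Removing a increases the component count from 1 to 3, so a is a cut vertex.
Removing c increases the component count from 1 to 2, so c is a cut vertex.
Removing g increases the component count from 1 to 2, so g is a cut vertex.
Likewise h is a cut vertex.
By contrast removing l leaves 1 component; it is not a cut vertex. No other vertex is a cut vertex either.

a, c, g, h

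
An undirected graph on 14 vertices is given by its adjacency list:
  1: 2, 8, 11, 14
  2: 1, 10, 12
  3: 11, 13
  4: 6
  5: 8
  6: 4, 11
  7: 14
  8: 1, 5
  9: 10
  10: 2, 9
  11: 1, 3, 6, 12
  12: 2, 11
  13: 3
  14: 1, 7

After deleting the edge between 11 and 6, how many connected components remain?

2

Before removal there is 1 component.
11-6 is a bridge — removing it separates 11's side from 6's side.
After removal: 2 components.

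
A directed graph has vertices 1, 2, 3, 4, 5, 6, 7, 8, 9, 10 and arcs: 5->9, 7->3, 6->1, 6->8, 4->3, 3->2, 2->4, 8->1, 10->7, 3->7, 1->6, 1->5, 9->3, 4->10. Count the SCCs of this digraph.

{2, 3, 4, 7, 10} are all mutually reachable — one SCC of size 5.
{1, 6, 8} are all mutually reachable — one SCC of size 3.
{9} is an SCC by itself.
{5} is an SCC by itself.
That gives 4 strongly connected components.

4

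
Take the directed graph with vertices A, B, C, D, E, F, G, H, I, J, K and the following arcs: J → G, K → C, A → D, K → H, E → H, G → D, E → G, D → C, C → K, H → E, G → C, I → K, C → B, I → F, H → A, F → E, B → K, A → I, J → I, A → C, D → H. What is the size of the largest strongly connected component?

10

{A, B, C, D, E, F, G, H, I, K} are all mutually reachable — one SCC of size 10.
{J} is an SCC by itself.
The largest has 10 vertices.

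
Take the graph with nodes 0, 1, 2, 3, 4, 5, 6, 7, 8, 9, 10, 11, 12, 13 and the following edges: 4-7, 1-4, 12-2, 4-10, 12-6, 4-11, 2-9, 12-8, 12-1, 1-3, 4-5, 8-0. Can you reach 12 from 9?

Yes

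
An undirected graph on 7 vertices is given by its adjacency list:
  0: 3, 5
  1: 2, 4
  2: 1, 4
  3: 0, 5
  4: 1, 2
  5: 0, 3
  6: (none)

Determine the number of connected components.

6 is isolated — a component by itself.
Starting from 1 we can reach 1, 2, 4. That is one component of size 3.
Starting from 0 we can reach 0, 3, 5. That is one component of size 3.
Total: 3 components.

3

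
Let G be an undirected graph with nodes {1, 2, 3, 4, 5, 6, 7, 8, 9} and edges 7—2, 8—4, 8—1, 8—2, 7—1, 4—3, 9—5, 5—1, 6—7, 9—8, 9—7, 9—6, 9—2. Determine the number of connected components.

1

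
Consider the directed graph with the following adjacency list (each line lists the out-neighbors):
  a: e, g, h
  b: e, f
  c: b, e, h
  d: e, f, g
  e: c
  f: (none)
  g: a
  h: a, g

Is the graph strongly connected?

No

There is no directed path from b to d, so the graph is not strongly connected.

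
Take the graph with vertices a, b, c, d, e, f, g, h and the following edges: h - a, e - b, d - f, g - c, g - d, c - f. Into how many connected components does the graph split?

3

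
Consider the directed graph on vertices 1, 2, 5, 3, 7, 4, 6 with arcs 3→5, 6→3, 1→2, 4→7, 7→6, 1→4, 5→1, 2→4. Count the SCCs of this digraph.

{1, 2, 3, 4, 5, 6, 7} are all mutually reachable — one SCC of size 7.
That gives 1 strongly connected component.

1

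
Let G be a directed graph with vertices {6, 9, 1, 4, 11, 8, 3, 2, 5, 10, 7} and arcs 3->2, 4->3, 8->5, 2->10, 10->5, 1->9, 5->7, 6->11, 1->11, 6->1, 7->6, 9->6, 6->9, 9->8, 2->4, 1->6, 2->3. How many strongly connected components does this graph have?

4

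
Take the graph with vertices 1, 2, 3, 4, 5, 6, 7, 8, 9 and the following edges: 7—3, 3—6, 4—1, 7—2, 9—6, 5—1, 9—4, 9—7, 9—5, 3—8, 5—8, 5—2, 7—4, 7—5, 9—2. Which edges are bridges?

The edges on the cycle 9-7-3-6-9 are not bridges since each lies on that cycle.
Every edge lies on some cycle, so there are no bridges.

none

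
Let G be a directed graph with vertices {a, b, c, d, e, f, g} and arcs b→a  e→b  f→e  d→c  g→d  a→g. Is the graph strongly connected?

There is no directed path from e to f, so the graph is not strongly connected.

No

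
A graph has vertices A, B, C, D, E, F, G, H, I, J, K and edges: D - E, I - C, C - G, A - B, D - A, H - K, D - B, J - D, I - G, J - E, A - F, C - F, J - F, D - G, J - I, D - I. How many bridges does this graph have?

1

The edges on the cycle J-D-A-F-J are not bridges since each lies on that cycle.
But removing H - K disconnects H from K — this is a bridge.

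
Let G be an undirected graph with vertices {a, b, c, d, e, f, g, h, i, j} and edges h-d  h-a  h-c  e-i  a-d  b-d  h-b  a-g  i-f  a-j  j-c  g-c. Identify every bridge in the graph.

The edges on the cycle a-g-c-j-a are not bridges since each lies on that cycle.
But removing i-f disconnects i from f; removing i-e disconnects i from e — these are bridges.

e-i, f-i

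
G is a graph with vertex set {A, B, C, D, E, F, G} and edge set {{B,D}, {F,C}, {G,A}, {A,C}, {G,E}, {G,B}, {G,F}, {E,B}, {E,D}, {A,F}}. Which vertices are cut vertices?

G

Removing G increases the component count from 1 to 2, so G is a cut vertex.
By contrast removing C leaves 1 component; it is not a cut vertex. No other vertex is a cut vertex either.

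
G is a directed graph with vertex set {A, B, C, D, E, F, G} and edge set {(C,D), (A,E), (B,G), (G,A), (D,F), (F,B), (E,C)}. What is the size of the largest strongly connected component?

7

{A, B, C, D, E, F, G} are all mutually reachable — one SCC of size 7.
The largest has 7 vertices.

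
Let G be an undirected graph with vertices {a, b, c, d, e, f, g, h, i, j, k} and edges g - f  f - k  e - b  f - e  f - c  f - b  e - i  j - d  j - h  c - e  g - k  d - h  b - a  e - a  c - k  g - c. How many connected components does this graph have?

Starting from d we can reach d, h, j. That is one component of size 3.
Starting from a we can reach a, b, c, e, f, g, i, k. That is one component of size 8.
Total: 2 components.

2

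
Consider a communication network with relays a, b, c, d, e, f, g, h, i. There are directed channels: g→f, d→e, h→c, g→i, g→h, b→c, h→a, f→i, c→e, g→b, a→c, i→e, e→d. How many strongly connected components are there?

{d, e} are all mutually reachable — one SCC of size 2.
{f} is an SCC by itself.
{b} is an SCC by itself.
{g} is an SCC by itself.
{i} is an SCC by itself.
(and 3 more singleton SCCs)
That gives 8 strongly connected components.

8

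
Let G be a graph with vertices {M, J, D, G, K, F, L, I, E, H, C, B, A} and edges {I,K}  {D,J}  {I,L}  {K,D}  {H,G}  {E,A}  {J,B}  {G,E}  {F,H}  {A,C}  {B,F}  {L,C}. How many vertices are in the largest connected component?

12

M is isolated — a component by itself.
Starting from A we can reach A, B, C, D, E, F, G, H, I, J, K, L. That is one component of size 12.
The largest has 12 vertices.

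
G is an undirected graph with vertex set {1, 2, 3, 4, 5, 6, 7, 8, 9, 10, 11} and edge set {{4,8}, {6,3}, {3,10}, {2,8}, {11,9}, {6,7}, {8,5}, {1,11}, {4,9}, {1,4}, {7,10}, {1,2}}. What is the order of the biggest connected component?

7

Starting from 3 we can reach 3, 6, 7, 10. That is one component of size 4.
Starting from 1 we can reach 1, 2, 4, 5, 8, 9, 11. That is one component of size 7.
The largest has 7 vertices.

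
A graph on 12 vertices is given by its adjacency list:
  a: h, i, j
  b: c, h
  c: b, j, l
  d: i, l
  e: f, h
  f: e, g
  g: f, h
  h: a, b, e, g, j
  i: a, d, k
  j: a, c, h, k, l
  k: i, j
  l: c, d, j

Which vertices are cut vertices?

Removing h increases the component count from 1 to 2, so h is a cut vertex.
By contrast removing j leaves 1 component; it is not a cut vertex. No other vertex is a cut vertex either.

h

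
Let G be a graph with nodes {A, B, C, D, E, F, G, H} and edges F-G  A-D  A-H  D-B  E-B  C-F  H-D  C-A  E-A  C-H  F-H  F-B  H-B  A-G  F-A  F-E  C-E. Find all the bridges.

none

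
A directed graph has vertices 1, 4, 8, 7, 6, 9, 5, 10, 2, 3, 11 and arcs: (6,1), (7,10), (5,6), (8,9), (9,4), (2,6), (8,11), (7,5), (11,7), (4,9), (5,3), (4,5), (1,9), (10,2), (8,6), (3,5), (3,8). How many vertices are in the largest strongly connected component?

{1, 2, 3, 4, 5, 6, 7, 8, 9, 10, 11} are all mutually reachable — one SCC of size 11.
The largest has 11 vertices.

11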